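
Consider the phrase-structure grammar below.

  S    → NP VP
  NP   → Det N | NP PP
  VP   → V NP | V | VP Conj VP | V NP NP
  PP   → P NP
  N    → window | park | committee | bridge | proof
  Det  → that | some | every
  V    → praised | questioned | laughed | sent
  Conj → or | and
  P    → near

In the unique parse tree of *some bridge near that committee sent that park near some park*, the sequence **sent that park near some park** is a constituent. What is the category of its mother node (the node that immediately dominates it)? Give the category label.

S
  NP
    NP
      Det: some
      N: bridge
    PP
      P: near
      NP
        Det: that
        N: committee
  VP
    V: sent
    NP
      NP
        Det: that
        N: park
      PP
        P: near
        NP
          Det: some
          N: park
The span 'sent that park near some park' is the VP node built by VP → V NP.
Its mother is the S built by S → NP VP.

S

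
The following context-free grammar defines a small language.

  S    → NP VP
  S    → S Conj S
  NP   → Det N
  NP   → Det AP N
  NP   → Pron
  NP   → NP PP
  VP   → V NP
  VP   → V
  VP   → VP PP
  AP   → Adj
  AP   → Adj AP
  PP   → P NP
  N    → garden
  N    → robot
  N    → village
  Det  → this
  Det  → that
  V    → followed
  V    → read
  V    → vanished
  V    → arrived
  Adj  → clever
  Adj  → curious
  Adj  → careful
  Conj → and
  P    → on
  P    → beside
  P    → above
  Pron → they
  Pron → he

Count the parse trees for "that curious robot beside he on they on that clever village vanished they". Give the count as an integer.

Two of the 5 distinct bracketings:
[S [NP [NP [Det that] [AP [Adj curious]] [N robot]] [PP [P beside] [NP [NP [Pron he]] [PP [P on] [NP [NP [Pron they]] [PP [P on] [NP [Det that] [AP [Adj clever]] [N village]]]]]]]] [VP [V vanished] [NP [Pron they]]]]
[S [NP [NP [Det that] [AP [Adj curious]] [N robot]] [PP [P beside] [NP [NP [NP [Pron he]] [PP [P on] [NP [Pron they]]]] [PP [P on] [NP [Det that] [AP [Adj clever]] [N village]]]]]] [VP [V vanished] [NP [Pron they]]]]
The trees differ in how a recursive rule is bracketed over the same span.

5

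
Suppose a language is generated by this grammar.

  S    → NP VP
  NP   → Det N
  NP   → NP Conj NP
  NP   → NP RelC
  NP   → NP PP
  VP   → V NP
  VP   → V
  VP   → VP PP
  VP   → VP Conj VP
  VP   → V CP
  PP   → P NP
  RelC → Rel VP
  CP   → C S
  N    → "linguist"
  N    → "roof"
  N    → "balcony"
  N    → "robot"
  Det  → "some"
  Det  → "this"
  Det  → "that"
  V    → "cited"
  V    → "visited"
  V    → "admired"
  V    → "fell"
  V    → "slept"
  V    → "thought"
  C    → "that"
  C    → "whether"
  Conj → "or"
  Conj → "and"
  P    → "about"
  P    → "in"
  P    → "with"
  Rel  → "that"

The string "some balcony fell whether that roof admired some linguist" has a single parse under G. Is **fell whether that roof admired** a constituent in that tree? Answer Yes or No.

No

[S [NP [Det some] [N balcony]] [VP [V fell] [CP [C whether] [S [NP [Det that] [N roof]] [VP [V admired] [NP [Det some] [N linguist]]]]]]]
The smallest constituent containing 'fell whether that roof admired' is the VP spanning 'fell whether that roof admired some linguist'; no single node in the tree dominates exactly the given words.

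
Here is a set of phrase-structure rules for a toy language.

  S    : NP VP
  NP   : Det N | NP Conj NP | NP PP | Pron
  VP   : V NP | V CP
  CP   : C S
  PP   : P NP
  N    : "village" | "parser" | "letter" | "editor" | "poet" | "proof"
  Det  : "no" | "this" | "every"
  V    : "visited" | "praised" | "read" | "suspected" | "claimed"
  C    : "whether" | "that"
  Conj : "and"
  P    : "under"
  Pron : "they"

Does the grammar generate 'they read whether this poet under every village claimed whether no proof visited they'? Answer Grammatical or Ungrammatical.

Grammatical

[S [NP [Pron they]] [VP [V read] [CP [C whether] [S [NP [NP [Det this] [N poet]] [PP [P under] [NP [Det every] [N village]]]] [VP [V claimed] [CP [C whether] [S [NP [Det no] [N proof]] [VP [V visited] [NP [Pron they]]]]]]]]]]
Every word is introduced by a lexical rule and the phrasal rules combine the resulting categories into a single S.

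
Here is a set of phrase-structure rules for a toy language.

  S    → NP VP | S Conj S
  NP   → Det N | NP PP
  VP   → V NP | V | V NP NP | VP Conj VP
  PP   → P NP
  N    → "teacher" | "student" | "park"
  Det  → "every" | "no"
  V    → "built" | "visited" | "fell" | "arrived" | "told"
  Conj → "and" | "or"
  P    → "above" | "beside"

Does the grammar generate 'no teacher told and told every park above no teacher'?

[S [NP [Det no] [N teacher]] [VP [VP [V told]] [Conj and] [VP [V told] [NP [NP [Det every] [N park]] [PP [P above] [NP [Det no] [N teacher]]]]]]]
Every word is introduced by a lexical rule and the phrasal rules combine the resulting categories into a single S.

Grammatical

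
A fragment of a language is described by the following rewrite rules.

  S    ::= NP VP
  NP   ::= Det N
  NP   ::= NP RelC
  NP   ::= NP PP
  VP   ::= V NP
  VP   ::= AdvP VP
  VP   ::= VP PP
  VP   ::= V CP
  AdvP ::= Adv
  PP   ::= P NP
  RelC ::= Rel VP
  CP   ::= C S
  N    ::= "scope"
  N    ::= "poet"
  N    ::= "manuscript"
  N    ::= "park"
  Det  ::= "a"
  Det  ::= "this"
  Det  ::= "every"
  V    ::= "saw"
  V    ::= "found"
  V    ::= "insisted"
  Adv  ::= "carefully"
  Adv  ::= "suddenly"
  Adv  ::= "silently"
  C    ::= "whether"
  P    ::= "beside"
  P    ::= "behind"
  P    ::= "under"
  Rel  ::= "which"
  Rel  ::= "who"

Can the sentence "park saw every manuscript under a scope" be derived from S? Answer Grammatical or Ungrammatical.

Ungrammatical

For S → NP VP, no prefix of the string parses as an NP.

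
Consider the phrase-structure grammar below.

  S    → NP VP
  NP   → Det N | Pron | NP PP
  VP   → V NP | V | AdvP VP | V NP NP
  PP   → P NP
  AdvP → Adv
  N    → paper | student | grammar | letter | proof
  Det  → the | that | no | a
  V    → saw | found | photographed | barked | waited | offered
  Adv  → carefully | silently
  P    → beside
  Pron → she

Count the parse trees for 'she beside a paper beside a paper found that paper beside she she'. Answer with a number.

The two bracketings:
[S [NP [NP [Pron she]] [PP [P beside] [NP [NP [Det a] [N paper]] [PP [P beside] [NP [Det a] [N paper]]]]]] [VP [V found] [NP [NP [Det that] [N paper]] [PP [P beside] [NP [Pron she]]]] [NP [Pron she]]]]
[S [NP [NP [NP [Pron she]] [PP [P beside] [NP [Det a] [N paper]]]] [PP [P beside] [NP [Det a] [N paper]]]] [VP [V found] [NP [NP [Det that] [N paper]] [PP [P beside] [NP [Pron she]]]] [NP [Pron she]]]]
The trees differ in how a recursive rule is bracketed over the same span.

2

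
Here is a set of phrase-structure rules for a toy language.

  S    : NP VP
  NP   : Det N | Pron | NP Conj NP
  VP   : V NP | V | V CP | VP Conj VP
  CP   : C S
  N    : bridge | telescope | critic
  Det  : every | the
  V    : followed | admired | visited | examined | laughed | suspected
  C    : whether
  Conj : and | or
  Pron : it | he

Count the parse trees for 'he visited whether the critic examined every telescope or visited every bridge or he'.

The two bracketings:
[S [NP [Pron he]] [VP [V visited] [CP [C whether] [S [NP [Det the] [N critic]] [VP [VP [V examined] [NP [Det every] [N telescope]]] [Conj or] [VP [V visited] [NP [NP [Det every] [N bridge]] [Conj or] [NP [Pron he]]]]]]]]]
[S [NP [Pron he]] [VP [VP [V visited] [CP [C whether] [S [NP [Det the] [N critic]] [VP [V examined] [NP [Det every] [N telescope]]]]]] [Conj or] [VP [V visited] [NP [NP [Det every] [N bridge]] [Conj or] [NP [Pron he]]]]]]
The trees differ in how a recursive rule is bracketed over the same span.

2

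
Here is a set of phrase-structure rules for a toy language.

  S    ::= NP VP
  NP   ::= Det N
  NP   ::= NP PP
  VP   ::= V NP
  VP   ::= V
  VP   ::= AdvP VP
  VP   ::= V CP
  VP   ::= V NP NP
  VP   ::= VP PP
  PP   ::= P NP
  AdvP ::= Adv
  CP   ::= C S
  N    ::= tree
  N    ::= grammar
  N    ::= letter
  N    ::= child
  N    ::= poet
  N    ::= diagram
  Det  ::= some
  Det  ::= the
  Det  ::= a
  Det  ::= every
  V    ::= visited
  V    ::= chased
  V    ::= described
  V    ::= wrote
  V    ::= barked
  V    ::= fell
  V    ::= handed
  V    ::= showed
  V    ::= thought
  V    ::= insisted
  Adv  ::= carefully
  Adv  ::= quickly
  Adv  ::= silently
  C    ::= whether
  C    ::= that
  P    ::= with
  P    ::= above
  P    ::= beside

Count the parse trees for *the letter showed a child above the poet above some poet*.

Two of the 5 distinct bracketings:
[S [NP [Det the] [N letter]] [VP [V showed] [NP [NP [Det a] [N child]] [PP [P above] [NP [NP [Det the] [N poet]] [PP [P above] [NP [Det some] [N poet]]]]]]]]
[S [NP [Det the] [N letter]] [VP [V showed] [NP [NP [NP [Det a] [N child]] [PP [P above] [NP [Det the] [N poet]]]] [PP [P above] [NP [Det some] [N poet]]]]]]
The trees differ in how a recursive rule is bracketed over the same span.

5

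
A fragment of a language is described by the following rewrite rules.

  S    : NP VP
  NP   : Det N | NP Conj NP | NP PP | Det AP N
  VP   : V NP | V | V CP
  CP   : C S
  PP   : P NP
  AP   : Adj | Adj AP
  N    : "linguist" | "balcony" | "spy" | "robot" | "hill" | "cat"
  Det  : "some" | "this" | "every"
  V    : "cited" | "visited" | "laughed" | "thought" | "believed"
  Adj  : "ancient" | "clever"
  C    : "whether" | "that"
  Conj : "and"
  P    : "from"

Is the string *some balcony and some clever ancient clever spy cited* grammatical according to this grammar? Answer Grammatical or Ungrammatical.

S
  NP
    NP
      Det: some
      N: balcony
    Conj: and
    NP
      Det: some
      AP
        Adj: clever
        AP
          Adj: ancient
          AP
            Adj: clever
      N: spy
  VP
    V: cited
Every word is introduced by a lexical rule and the phrasal rules combine the resulting categories into a single S.

Grammatical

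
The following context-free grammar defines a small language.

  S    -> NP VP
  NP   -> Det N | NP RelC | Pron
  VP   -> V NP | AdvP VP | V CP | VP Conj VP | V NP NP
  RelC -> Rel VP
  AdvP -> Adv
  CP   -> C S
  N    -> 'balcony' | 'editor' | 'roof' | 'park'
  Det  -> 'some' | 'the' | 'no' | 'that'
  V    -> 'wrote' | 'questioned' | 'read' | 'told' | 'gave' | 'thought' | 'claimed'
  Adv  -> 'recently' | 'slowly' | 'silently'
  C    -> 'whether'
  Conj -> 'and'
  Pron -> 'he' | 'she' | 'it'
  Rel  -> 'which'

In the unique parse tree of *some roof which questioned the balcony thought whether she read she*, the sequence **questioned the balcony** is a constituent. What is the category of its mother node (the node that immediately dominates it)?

RelC

[S [NP [NP [Det some] [N roof]] [RelC [Rel which] [VP [V questioned] [NP [Det the] [N balcony]]]]] [VP [V thought] [CP [C whether] [S [NP [Pron she]] [VP [V read] [NP [Pron she]]]]]]]
The span 'questioned the balcony' is the VP node built by VP → V NP.
Its mother is the RelC built by RelC → Rel VP.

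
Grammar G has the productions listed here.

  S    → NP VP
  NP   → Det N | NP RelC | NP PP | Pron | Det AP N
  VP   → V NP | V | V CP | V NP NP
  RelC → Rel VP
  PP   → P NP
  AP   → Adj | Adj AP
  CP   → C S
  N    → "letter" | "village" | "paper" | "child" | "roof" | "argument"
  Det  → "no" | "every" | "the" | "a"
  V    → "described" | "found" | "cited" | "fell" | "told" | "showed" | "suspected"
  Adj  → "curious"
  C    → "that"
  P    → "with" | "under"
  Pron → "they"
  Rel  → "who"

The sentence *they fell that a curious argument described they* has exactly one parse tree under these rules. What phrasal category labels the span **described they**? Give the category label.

VP

S
  NP
    Pron: they
  VP
    V: fell
    CP
      C: that
      S
        NP
          Det: a
          AP
            Adj: curious
          N: argument
        VP
          V: described
          NP
            Pron: they
The span 'described they' is the VP node built by VP → V NP.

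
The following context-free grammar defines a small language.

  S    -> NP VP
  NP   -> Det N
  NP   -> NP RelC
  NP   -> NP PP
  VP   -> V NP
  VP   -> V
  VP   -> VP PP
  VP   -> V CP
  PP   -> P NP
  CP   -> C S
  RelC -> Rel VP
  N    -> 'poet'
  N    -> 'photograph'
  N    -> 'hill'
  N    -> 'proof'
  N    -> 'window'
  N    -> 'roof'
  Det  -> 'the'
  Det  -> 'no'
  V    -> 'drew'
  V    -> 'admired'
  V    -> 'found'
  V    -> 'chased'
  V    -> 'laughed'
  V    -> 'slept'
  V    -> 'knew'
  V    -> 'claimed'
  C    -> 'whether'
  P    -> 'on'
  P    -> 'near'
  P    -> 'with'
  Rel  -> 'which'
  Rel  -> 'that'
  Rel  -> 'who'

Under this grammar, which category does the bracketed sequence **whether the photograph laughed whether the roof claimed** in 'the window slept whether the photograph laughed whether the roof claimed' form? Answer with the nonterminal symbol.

[S [NP [Det the] [N window]] [VP [V slept] [CP [C whether] [S [NP [Det the] [N photograph]] [VP [V laughed] [CP [C whether] [S [NP [Det the] [N roof]] [VP [V claimed]]]]]]]]]
The span 'whether the photograph laughed whether the roof claimed' is the CP node built by CP → C S.

CP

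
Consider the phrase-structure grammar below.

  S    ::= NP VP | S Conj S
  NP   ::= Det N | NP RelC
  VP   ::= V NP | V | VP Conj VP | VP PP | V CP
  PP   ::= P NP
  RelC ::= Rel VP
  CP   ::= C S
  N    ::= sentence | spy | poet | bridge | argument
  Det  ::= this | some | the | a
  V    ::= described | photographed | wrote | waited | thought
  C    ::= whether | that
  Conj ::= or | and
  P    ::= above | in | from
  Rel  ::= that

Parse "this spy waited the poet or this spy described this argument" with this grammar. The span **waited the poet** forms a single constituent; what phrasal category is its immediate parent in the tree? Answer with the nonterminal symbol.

[S [S [NP [Det this] [N spy]] [VP [V waited] [NP [Det the] [N poet]]]] [Conj or] [S [NP [Det this] [N spy]] [VP [V described] [NP [Det this] [N argument]]]]]
The span 'waited the poet' is the VP node built by VP → V NP.
Its mother is the S built by S → NP VP.

S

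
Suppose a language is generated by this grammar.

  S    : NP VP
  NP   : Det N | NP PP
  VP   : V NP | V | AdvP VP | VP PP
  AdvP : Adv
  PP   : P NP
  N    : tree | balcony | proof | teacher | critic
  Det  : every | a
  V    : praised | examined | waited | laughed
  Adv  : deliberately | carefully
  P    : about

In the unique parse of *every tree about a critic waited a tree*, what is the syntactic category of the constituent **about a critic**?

PP

S
  NP
    NP
      Det: every
      N: tree
    PP
      P: about
      NP
        Det: a
        N: critic
  VP
    V: waited
    NP
      Det: a
      N: tree
The span 'about a critic' is the PP node built by PP → P NP.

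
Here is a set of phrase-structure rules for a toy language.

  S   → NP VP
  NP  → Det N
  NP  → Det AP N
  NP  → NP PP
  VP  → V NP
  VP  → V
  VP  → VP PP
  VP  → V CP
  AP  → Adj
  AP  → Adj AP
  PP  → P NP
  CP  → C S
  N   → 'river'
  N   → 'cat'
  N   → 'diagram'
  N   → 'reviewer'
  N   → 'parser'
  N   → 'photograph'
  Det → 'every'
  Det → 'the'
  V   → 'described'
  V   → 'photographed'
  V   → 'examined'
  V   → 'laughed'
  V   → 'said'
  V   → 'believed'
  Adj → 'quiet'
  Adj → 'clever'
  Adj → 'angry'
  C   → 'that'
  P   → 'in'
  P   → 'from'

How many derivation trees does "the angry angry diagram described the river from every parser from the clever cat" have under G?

5

Two of the 5 distinct bracketings:
[S [NP [Det the] [AP [Adj angry] [AP [Adj angry]]] [N diagram]] [VP [V described] [NP [NP [Det the] [N river]] [PP [P from] [NP [NP [Det every] [N parser]] [PP [P from] [NP [Det the] [AP [Adj clever]] [N cat]]]]]]]]
[S [NP [Det the] [AP [Adj angry] [AP [Adj angry]]] [N diagram]] [VP [V described] [NP [NP [NP [Det the] [N river]] [PP [P from] [NP [Det every] [N parser]]]] [PP [P from] [NP [Det the] [AP [Adj clever]] [N cat]]]]]]
The trees differ in how a recursive rule is bracketed over the same span.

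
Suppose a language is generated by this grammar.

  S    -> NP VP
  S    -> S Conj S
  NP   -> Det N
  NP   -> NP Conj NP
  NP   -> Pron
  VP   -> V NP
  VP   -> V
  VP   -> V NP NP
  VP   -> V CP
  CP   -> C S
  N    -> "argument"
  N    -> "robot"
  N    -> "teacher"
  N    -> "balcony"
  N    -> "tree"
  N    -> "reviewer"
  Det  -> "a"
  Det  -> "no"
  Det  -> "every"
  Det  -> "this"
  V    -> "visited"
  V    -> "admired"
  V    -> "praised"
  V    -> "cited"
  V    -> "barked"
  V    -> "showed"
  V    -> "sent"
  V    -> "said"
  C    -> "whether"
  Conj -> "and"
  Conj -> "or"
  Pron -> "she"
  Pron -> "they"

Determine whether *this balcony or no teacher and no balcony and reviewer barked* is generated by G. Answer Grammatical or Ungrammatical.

Ungrammatical

A Conj word can never sit immediately before an N word in any string this grammar generates, so the substring 'and reviewer' rules out a derivation.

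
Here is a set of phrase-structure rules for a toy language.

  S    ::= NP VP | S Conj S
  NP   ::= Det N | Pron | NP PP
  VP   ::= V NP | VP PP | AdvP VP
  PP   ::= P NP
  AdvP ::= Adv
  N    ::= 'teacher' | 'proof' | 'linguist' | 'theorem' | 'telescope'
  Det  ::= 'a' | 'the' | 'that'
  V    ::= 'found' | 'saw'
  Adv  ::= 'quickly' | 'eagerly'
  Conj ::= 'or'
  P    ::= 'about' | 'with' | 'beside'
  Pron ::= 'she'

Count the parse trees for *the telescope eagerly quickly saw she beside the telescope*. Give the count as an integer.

Two of the 4 distinct bracketings:
[S [NP [Det the] [N telescope]] [VP [VP [AdvP [Adv eagerly]] [VP [AdvP [Adv quickly]] [VP [V saw] [NP [Pron she]]]]] [PP [P beside] [NP [Det the] [N telescope]]]]]
[S [NP [Det the] [N telescope]] [VP [AdvP [Adv eagerly]] [VP [VP [AdvP [Adv quickly]] [VP [V saw] [NP [Pron she]]]] [PP [P beside] [NP [Det the] [N telescope]]]]]]
The trees differ in how a recursive rule is bracketed over the same span.

4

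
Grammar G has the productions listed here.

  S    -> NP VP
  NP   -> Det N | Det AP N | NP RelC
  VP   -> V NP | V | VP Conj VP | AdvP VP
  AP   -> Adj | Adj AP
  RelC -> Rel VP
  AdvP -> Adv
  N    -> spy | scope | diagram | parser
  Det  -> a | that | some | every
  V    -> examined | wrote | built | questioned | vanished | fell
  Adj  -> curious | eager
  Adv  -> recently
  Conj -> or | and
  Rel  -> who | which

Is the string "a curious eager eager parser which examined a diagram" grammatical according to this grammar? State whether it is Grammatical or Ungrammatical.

Ungrammatical

For S → NP VP, every NP-prefix leaves a non-VP remainder: after 'a curious eager eager parser' the remainder is not a VP; after 'a curious eager eager parser which examined' the remainder is not a VP.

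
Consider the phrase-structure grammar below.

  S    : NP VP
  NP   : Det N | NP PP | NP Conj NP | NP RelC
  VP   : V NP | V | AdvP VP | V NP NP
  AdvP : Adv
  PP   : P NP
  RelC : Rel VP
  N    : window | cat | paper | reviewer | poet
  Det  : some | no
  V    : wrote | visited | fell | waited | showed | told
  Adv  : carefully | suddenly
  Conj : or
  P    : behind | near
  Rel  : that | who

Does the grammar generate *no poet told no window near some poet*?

S
  NP
    Det: no
    N: poet
  VP
    V: told
    NP
      NP
        Det: no
        N: window
      PP
        P: near
        NP
          Det: some
          N: poet
The bracketing above is licensed at every node by one of the given productions, with S at the root.

Grammatical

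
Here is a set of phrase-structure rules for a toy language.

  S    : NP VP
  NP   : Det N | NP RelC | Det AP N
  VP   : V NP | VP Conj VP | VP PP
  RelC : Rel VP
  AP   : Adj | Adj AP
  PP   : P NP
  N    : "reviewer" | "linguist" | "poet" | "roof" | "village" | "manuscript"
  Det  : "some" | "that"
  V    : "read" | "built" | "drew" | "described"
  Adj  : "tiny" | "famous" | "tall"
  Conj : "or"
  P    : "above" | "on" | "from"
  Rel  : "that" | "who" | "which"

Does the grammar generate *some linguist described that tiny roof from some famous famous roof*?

Grammatical

[S [NP [Det some] [N linguist]] [VP [VP [V described] [NP [Det that] [AP [Adj tiny]] [N roof]]] [PP [P from] [NP [Det some] [AP [Adj famous] [AP [Adj famous]]] [N roof]]]]]
Each bracket corresponds to one application of a listed rule, so the string is derivable from S.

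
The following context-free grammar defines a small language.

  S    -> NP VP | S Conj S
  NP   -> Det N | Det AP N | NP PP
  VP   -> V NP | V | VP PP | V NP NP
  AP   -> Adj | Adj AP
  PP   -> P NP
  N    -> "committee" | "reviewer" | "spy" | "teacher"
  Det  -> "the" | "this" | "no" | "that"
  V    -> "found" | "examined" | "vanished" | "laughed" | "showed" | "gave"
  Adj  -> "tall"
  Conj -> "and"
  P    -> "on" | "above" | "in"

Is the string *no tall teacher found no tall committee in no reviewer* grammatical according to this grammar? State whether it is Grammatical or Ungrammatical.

Grammatical

[S [NP [Det no] [AP [Adj tall]] [N teacher]] [VP [V found] [NP [NP [Det no] [AP [Adj tall]] [N committee]] [PP [P in] [NP [Det no] [N reviewer]]]]]]
Each bracket corresponds to one application of a listed rule, so the string is derivable from S.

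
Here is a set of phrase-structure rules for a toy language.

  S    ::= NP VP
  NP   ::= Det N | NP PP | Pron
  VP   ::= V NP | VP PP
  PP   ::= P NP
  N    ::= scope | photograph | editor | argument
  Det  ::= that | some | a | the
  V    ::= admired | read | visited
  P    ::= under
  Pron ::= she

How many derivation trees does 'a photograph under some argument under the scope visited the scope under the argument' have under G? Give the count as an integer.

4

Two of the 4 distinct bracketings:
[S [NP [NP [Det a] [N photograph]] [PP [P under] [NP [NP [Det some] [N argument]] [PP [P under] [NP [Det the] [N scope]]]]]] [VP [V visited] [NP [NP [Det the] [N scope]] [PP [P under] [NP [Det the] [N argument]]]]]]
[S [NP [NP [Det a] [N photograph]] [PP [P under] [NP [NP [Det some] [N argument]] [PP [P under] [NP [Det the] [N scope]]]]]] [VP [VP [V visited] [NP [Det the] [N scope]]] [PP [P under] [NP [Det the] [N argument]]]]]
The difference turns on whether VP → VP PP is used at the relevant span, versus an alternative expansion of VP.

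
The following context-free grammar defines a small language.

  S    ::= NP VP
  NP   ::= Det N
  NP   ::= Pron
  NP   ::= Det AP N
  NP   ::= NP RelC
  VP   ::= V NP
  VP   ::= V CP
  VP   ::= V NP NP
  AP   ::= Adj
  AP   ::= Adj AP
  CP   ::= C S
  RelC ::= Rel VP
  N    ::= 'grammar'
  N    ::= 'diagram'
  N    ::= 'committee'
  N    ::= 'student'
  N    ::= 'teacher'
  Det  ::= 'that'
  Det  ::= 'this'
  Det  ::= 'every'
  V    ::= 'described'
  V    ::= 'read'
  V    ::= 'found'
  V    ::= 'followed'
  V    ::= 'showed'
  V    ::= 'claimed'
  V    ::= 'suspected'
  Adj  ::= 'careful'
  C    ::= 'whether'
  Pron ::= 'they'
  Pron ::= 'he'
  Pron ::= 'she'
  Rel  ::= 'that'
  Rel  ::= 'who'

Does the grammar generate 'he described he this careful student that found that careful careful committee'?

Grammatical

S
  NP
    Pron: he
  VP
    V: described
    NP
      Pron: he
    NP
      NP
        Det: this
        AP
          Adj: careful
        N: student
      RelC
        Rel: that
        VP
          V: found
          NP
            Det: that
            AP
              Adj: careful
              AP
                Adj: careful
            N: committee
The bracketing above is licensed at every node by one of the given productions, with S at the root.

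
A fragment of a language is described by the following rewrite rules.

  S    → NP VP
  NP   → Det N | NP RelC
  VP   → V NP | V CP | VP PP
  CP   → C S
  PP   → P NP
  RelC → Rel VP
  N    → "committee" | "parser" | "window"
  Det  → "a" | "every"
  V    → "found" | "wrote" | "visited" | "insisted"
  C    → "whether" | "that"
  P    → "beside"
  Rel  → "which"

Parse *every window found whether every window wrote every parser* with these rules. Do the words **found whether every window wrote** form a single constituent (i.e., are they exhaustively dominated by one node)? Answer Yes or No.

No

[S [NP [Det every] [N window]] [VP [V found] [CP [C whether] [S [NP [Det every] [N window]] [VP [V wrote] [NP [Det every] [N parser]]]]]]]
The smallest constituent containing 'found whether every window wrote' is the VP spanning 'found whether every window wrote every parser'; no single node in the tree dominates exactly the given words.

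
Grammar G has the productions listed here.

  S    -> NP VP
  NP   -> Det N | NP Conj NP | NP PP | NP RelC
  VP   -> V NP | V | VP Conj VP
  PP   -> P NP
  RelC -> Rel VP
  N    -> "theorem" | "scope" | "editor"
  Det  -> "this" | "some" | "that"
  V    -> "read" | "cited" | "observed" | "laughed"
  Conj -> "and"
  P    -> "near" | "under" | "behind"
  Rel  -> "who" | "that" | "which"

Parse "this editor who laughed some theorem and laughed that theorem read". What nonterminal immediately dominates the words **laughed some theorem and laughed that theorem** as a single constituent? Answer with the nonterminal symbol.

VP

S
  NP
    NP
      Det: this
      N: editor
    RelC
      Rel: who
      VP
        VP
          V: laughed
          NP
            Det: some
            N: theorem
        Conj: and
        VP
          V: laughed
          NP
            Det: that
            N: theorem
  VP
    V: read
The span 'laughed some theorem and laughed that theorem' is the VP node built by VP → VP Conj VP.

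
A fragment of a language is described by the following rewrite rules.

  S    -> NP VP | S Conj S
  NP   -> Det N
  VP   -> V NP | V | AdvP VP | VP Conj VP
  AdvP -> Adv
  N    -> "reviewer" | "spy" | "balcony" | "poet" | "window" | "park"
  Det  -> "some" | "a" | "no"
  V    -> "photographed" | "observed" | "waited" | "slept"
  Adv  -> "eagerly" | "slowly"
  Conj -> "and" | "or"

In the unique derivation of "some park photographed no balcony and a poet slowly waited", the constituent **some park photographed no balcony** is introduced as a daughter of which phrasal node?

S

S
  S
    NP
      Det: some
      N: park
    VP
      V: photographed
      NP
        Det: no
        N: balcony
  Conj: and
  S
    NP
      Det: a
      N: poet
    VP
      AdvP
        Adv: slowly
      VP
        V: waited
The span 'some park photographed no balcony' is the S node built by S → NP VP.
Its mother is the S built by S → S Conj S.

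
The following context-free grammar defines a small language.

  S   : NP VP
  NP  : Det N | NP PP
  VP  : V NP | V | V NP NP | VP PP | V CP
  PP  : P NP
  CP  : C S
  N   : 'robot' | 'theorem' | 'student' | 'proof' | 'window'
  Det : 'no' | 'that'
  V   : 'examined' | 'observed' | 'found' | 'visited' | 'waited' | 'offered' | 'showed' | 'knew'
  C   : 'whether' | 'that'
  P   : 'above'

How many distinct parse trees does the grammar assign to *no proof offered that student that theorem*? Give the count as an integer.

[S [NP [Det no] [N proof]] [VP [V offered] [NP [Det that] [N student]] [NP [Det that] [N theorem]]]]
No rule offers an alternative attachment or grouping for any span, so this is the only derivation.

1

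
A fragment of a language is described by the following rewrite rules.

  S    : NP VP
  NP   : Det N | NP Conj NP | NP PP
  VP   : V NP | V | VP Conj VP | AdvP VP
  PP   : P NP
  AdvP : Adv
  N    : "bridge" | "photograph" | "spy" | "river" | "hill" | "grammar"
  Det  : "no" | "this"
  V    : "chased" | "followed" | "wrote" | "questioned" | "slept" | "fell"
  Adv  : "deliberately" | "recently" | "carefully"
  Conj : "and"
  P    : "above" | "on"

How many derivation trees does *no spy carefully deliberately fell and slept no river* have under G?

3

Two of the 3 distinct bracketings:
[S [NP [Det no] [N spy]] [VP [VP [AdvP [Adv carefully]] [VP [AdvP [Adv deliberately]] [VP [V fell]]]] [Conj and] [VP [V slept] [NP [Det no] [N river]]]]]
[S [NP [Det no] [N spy]] [VP [AdvP [Adv carefully]] [VP [VP [AdvP [Adv deliberately]] [VP [V fell]]] [Conj and] [VP [V slept] [NP [Det no] [N river]]]]]]
The trees differ in how a recursive rule is bracketed over the same span.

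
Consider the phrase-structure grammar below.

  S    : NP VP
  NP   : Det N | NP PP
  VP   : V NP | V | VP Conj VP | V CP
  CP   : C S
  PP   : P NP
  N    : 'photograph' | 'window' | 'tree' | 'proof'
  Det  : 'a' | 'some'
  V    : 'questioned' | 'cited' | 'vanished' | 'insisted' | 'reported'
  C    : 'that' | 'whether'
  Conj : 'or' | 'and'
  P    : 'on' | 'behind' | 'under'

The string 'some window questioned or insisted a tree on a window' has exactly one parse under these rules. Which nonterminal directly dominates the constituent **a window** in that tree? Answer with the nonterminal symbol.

S
  NP
    Det: some
    N: window
  VP
    VP
      V: questioned
    Conj: or
    VP
      V: insisted
      NP
        NP
          Det: a
          N: tree
        PP
          P: on
          NP
            Det: a
            N: window
The span 'a window' is the NP node built by NP → Det N.
Its mother is the PP built by PP → P NP.

PP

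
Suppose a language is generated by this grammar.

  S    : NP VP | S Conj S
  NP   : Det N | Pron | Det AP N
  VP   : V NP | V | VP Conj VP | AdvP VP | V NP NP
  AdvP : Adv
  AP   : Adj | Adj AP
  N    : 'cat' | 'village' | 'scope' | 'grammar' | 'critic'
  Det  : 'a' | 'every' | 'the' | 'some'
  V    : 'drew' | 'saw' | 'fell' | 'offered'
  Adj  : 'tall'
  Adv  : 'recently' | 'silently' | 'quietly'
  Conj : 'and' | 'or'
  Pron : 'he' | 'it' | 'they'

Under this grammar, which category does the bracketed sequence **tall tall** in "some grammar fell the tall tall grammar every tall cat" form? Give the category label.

AP

[S [NP [Det some] [N grammar]] [VP [V fell] [NP [Det the] [AP [Adj tall] [AP [Adj tall]]] [N grammar]] [NP [Det every] [AP [Adj tall]] [N cat]]]]
The span 'tall tall' is the AP node built by AP → Adj AP.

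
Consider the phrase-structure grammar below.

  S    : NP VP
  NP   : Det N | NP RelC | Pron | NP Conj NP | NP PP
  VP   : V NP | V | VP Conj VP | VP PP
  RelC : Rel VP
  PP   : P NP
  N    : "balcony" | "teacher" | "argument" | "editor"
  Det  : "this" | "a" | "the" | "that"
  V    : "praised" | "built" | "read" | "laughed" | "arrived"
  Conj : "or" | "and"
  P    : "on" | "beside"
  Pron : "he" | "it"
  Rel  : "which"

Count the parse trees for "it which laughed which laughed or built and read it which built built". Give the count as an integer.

4

Two of the 4 distinct bracketings:
[S [NP [NP [NP [Pron it]] [RelC [Rel which] [VP [V laughed]]]] [RelC [Rel which] [VP [VP [V laughed]] [Conj or] [VP [VP [V built]] [Conj and] [VP [V read] [NP [NP [Pron it]] [RelC [Rel which] [VP [V built]]]]]]]]] [VP [V built]]]
[S [NP [NP [NP [Pron it]] [RelC [Rel which] [VP [V laughed]]]] [RelC [Rel which] [VP [VP [VP [V laughed]] [Conj or] [VP [V built]]] [Conj and] [VP [V read] [NP [NP [Pron it]] [RelC [Rel which] [VP [V built]]]]]]]] [VP [V built]]]
The trees differ in how a recursive rule is bracketed over the same span.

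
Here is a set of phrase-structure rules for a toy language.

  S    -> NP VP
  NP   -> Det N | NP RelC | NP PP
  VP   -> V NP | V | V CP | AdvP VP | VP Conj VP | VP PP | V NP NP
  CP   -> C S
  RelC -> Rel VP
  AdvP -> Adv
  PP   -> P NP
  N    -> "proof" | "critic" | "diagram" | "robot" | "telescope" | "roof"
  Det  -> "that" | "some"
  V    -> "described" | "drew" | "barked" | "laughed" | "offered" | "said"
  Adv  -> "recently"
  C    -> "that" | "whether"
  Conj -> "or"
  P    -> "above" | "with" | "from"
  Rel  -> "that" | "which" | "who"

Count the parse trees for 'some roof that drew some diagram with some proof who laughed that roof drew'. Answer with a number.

Two of the 9 distinct bracketings:
[S [NP [NP [Det some] [N roof]] [RelC [Rel that] [VP [V drew] [NP [NP [NP [Det some] [N diagram]] [PP [P with] [NP [Det some] [N proof]]]] [RelC [Rel who] [VP [V laughed] [NP [Det that] [N roof]]]]]]]] [VP [V drew]]]
[S [NP [NP [Det some] [N roof]] [RelC [Rel that] [VP [V drew] [NP [NP [Det some] [N diagram]] [PP [P with] [NP [NP [Det some] [N proof]] [RelC [Rel who] [VP [V laughed] [NP [Det that] [N roof]]]]]]]]]] [VP [V drew]]]
The trees differ in how a recursive rule is bracketed over the same span.

9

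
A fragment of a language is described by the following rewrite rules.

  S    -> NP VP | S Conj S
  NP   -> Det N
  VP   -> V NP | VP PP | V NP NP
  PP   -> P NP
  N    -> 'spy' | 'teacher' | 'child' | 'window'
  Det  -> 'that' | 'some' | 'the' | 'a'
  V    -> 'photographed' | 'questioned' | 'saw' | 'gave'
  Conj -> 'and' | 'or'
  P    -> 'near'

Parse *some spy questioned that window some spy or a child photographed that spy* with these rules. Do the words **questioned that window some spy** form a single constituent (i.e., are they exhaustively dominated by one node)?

Yes

[S [S [NP [Det some] [N spy]] [VP [V questioned] [NP [Det that] [N window]] [NP [Det some] [N spy]]]] [Conj or] [S [NP [Det a] [N child]] [VP [V photographed] [NP [Det that] [N spy]]]]]
The words 'questioned that window some spy' are exhaustively dominated by a single VP node (built by VP → V NP NP), so they form a constituent.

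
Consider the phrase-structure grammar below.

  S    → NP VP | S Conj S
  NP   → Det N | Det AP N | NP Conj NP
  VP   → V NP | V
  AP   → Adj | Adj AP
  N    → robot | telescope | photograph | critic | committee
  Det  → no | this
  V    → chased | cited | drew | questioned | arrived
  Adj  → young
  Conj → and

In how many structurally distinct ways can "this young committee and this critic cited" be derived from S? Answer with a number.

[S [NP [NP [Det this] [AP [Adj young]] [N committee]] [Conj and] [NP [Det this] [N critic]]] [VP [V cited]]]
No rule offers an alternative attachment or grouping for any span, so this is the only derivation.

1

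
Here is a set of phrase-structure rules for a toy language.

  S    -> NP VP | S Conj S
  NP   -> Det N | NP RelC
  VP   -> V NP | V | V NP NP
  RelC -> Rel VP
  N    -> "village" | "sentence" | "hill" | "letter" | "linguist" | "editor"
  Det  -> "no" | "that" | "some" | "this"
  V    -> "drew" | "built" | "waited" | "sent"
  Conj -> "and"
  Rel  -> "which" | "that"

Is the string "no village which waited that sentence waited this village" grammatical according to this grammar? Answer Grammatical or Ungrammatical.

Grammatical

S
  NP
    NP
      Det: no
      N: village
    RelC
      Rel: which
      VP
        V: waited
        NP
          Det: that
          N: sentence
  VP
    V: waited
    NP
      Det: this
      N: village
Each bracket corresponds to one application of a listed rule, so the string is derivable from S.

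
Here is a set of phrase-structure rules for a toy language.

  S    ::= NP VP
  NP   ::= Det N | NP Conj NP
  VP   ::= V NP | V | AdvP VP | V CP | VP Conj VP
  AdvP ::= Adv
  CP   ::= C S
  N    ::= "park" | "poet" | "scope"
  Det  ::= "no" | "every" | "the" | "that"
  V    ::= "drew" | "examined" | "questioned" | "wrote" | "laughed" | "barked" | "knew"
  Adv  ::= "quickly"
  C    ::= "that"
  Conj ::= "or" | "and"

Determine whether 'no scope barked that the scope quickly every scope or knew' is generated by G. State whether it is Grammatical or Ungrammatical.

An Adv word can never sit immediately before a Det word in any string this grammar generates, so the substring 'quickly every' rules out a derivation.

Ungrammatical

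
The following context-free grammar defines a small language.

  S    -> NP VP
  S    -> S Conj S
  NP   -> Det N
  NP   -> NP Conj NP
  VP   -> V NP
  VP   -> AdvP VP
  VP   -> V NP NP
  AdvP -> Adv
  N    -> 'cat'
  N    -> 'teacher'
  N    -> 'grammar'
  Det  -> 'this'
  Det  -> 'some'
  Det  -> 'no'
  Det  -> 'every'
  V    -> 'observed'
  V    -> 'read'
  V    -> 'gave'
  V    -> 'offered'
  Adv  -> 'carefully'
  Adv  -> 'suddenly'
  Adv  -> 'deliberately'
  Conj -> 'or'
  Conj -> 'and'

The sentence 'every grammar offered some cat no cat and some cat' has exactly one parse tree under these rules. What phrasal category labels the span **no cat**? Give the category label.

[S [NP [Det every] [N grammar]] [VP [V offered] [NP [Det some] [N cat]] [NP [NP [Det no] [N cat]] [Conj and] [NP [Det some] [N cat]]]]]
The span 'no cat' is the NP node built by NP → Det N.

NP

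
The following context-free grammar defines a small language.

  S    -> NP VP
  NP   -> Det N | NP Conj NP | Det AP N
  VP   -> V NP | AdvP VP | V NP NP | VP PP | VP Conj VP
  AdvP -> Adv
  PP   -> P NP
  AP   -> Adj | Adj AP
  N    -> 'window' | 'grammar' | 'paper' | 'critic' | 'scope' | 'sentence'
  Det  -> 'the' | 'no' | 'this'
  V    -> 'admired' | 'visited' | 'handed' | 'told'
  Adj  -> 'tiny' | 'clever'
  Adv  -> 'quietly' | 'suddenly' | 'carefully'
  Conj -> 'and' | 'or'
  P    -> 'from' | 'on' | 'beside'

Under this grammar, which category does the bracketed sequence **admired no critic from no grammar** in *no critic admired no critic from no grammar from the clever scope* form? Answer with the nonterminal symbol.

VP

[S [NP [Det no] [N critic]] [VP [VP [VP [V admired] [NP [Det no] [N critic]]] [PP [P from] [NP [Det no] [N grammar]]]] [PP [P from] [NP [Det the] [AP [Adj clever]] [N scope]]]]]
The span 'admired no critic from no grammar' is the VP node built by VP → VP PP.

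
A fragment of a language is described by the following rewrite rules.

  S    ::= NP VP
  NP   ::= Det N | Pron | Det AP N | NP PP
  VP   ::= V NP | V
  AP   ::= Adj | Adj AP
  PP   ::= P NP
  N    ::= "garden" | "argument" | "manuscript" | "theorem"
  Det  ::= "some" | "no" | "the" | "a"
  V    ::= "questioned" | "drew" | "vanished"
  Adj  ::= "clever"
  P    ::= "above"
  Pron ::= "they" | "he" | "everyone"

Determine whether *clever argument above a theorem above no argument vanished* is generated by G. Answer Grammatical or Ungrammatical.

For S → NP VP, no prefix of the string parses as an NP.

Ungrammatical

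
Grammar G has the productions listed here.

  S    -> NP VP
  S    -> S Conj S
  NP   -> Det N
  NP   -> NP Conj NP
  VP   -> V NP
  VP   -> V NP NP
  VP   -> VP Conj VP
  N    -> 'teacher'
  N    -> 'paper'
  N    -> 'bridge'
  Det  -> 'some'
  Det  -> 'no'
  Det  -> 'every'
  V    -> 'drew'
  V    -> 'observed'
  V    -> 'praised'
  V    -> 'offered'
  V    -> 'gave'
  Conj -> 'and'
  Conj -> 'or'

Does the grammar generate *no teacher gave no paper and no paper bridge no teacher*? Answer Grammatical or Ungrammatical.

Ungrammatical

An N word can never sit immediately before an N word in any string this grammar generates, so the substring 'paper bridge' rules out a derivation.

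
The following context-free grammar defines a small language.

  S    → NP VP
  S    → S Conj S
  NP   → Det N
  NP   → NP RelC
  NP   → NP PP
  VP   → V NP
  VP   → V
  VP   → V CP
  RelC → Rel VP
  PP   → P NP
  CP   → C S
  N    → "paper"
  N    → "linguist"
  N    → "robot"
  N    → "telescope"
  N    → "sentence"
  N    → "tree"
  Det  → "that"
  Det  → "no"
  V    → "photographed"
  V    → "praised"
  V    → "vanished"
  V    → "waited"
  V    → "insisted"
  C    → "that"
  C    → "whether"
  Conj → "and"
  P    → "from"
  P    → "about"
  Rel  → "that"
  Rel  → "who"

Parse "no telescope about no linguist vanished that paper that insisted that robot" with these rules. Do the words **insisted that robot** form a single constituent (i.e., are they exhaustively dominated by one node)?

Yes

[S [NP [NP [Det no] [N telescope]] [PP [P about] [NP [Det no] [N linguist]]]] [VP [V vanished] [NP [NP [Det that] [N paper]] [RelC [Rel that] [VP [V insisted] [NP [Det that] [N robot]]]]]]]
The words 'insisted that robot' are exhaustively dominated by a single VP node (built by VP → V NP), so they form a constituent.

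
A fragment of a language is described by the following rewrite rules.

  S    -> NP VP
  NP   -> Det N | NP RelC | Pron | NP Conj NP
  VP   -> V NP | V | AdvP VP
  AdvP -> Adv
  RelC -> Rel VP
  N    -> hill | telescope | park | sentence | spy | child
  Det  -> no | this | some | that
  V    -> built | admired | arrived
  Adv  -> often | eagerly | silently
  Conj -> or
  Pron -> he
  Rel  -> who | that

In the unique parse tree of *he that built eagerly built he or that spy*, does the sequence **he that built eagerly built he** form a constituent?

No

[S [NP [NP [Pron he]] [RelC [Rel that] [VP [V built]]]] [VP [AdvP [Adv eagerly]] [VP [V built] [NP [NP [Pron he]] [Conj or] [NP [Det that] [N spy]]]]]]
The smallest constituent containing 'he that built eagerly built he' is the S spanning 'he that built eagerly built he or that spy'; no single node in the tree dominates exactly the given words.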